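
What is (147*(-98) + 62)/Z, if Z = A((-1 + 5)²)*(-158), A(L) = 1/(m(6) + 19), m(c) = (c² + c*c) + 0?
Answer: 652652/79 ≈ 8261.4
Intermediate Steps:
m(c) = 2*c² (m(c) = (c² + c²) + 0 = 2*c² + 0 = 2*c²)
A(L) = 1/91 (A(L) = 1/(2*6² + 19) = 1/(2*36 + 19) = 1/(72 + 19) = 1/91)
Z = -158/91 (Z = (1/91)*(-158) = -158/91 ≈ -1.7363)
(147*(-98) + 62)/Z = (147*(-98) + 62)/(-158/91) = (-14406 + 62)*(-91/158) = -14344*(-91/158) = 652652/79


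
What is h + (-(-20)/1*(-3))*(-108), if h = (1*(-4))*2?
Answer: 6472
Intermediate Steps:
h = -8 (h = -4*2 = -8)
h + (-(-20)/1*(-3))*(-108) = -8 + (-(-20)/1*(-3))*(-108) = -8 + (-(-20)*(-3))*(-108) = -8 + (-5*(-4)*(-3))*(-108) = -8 + (20*(-3))*(-108) = -8 - 60*(-108) = -8 + 6480 = 6472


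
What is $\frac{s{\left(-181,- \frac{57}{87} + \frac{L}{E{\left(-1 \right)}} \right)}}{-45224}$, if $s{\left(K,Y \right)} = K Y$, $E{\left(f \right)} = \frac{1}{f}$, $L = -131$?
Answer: $\frac{171045}{327874} \approx 0.52168$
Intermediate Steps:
$\frac{s{\left(-181,- \frac{57}{87} + \frac{L}{E{\left(-1 \right)}} \right)}}{-45224} = \frac{\left(-181\right) \left(- \frac{57}{87} - \frac{131}{\frac{1}{-1}}\right)}{-45224} = - 181 \left(\left(-57\right) \frac{1}{87} - \frac{131}{-1}\right) \left(- \frac{1}{45224}\right) = - 181 \left(- \frac{19}{29} - -131\right) \left(- \frac{1}{45224}\right) = - 181 \left(- \frac{19}{29} + 131\right) \left(- \frac{1}{45224}\right) = \left(-181\right) \frac{3780}{29} \left(- \frac{1}{45224}\right) = \left(- \frac{684180}{29}\right) \left(- \frac{1}{45224}\right) = \frac{171045}{327874}$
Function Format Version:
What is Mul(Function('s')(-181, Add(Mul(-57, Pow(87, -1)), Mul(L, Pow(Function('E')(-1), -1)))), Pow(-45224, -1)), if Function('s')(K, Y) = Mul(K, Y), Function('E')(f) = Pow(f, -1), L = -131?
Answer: Rational(171045, 327874) ≈ 0.52168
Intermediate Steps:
Mul(Function('s')(-181, Add(Mul(-57, Pow(87, -1)), Mul(L, Pow(Function('E')(-1), -1)))), Pow(-45224, -1)) = Mul(Mul(-181, Add(Mul(-57, Pow(87, -1)), Mul(-131, Pow(Pow(-1, -1), -1)))), Pow(-45224, -1)) = Mul(Mul(-181, Add(Mul(-57, Rational(1, 87)), Mul(-131, Pow(-1, -1)))), Rational(-1, 45224)) = Mul(Mul(-181, Add(Rational(-19, 29), Mul(-131, -1))), Rational(-1, 45224)) = Mul(Mul(-181, Add(Rational(-19, 29), 131)), Rational(-1, 45224)) = Mul(Mul(-181, Rational(3780, 29)), Rational(-1, 45224)) = Mul(Rational(-684180, 29), Rational(-1, 45224)) = Rational(171045, 327874)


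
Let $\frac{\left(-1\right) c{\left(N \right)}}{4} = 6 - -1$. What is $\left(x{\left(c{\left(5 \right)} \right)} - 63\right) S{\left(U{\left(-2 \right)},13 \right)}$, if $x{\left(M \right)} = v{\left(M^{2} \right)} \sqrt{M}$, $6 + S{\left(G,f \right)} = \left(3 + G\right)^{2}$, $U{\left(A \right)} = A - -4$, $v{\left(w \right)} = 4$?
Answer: $-1197 + 152 i \sqrt{7} \approx -1197.0 + 402.15 i$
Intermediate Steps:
$U{\left(A \right)} = 4 + A$ ($U{\left(A \right)} = A + 4 = 4 + A$)
$S{\left(G,f \right)} = -6 + \left(3 + G\right)^{2}$
$c{\left(N \right)} = -28$ ($c{\left(N \right)} = - 4 \left(6 - -1\right) = - 4 \left(6 + 1\right) = \left(-4\right) 7 = -28$)
$x{\left(M \right)} = 4 \sqrt{M}$
$\left(x{\left(c{\left(5 \right)} \right)} - 63\right) S{\left(U{\left(-2 \right)},13 \right)} = \left(4 \sqrt{-28} - 63\right) \left(-6 + \left(3 + \left(4 - 2\right)\right)^{2}\right) = \left(4 \cdot 2 i \sqrt{7} - 63\right) \left(-6 + \left(3 + 2\right)^{2}\right) = \left(8 i \sqrt{7} - 63\right) \left(-6 + 5^{2}\right) = \left(-63 + 8 i \sqrt{7}\right) \left(-6 + 25\right) = \left(-63 + 8 i \sqrt{7}\right) 19 = -1197 + 152 i \sqrt{7}$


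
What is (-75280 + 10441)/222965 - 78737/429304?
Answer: -45391237261/95719766360 ≈ -0.47421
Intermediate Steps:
(-75280 + 10441)/222965 - 78737/429304 = -64839*1/222965 - 78737*1/429304 = -64839/222965 - 78737/429304 = -45391237261/95719766360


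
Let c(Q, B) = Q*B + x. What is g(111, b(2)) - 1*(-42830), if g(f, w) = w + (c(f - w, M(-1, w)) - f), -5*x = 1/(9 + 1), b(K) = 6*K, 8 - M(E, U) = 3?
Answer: 2161299/50 ≈ 43226.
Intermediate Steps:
M(E, U) = 5 (M(E, U) = 8 - 1*3 = 8 - 3 = 5)
x = -1/50 (x = -1/(5*(9 + 1)) = -⅕/10 = -⅕*⅒ = -1/50 ≈ -0.020000)
c(Q, B) = -1/50 + B*Q (c(Q, B) = Q*B - 1/50 = B*Q - 1/50 = -1/50 + B*Q)
g(f, w) = -1/50 - 4*w + 4*f (g(f, w) = w + ((-1/50 + 5*(f - w)) - f) = w + ((-1/50 + (-5*w + 5*f)) - f) = w + ((-1/50 - 5*w + 5*f) - f) = w + (-1/50 - 5*w + 4*f) = -1/50 - 4*w + 4*f)
g(111, b(2)) - 1*(-42830) = (-1/50 - 24*2 + 4*111) - 1*(-42830) = (-1/50 - 4*12 + 444) + 42830 = (-1/50 - 48 + 444) + 42830 = 19799/50 + 42830 = 2161299/50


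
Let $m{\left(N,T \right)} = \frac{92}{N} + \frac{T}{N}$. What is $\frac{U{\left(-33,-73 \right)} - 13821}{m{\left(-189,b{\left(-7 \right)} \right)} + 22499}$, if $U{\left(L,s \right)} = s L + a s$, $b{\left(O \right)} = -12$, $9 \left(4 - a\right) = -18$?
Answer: $- \frac{2239650}{4252231} \approx -0.5267$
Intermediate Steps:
$a = 6$ ($a = 4 - -2 = 4 + 2 = 6$)
$U{\left(L,s \right)} = 6 s + L s$ ($U{\left(L,s \right)} = s L + 6 s = L s + 6 s = 6 s + L s$)
$\frac{U{\left(-33,-73 \right)} - 13821}{m{\left(-189,b{\left(-7 \right)} \right)} + 22499} = \frac{- 73 \left(6 - 33\right) - 13821}{\frac{92 - 12}{-189} + 22499} = \frac{\left(-73\right) \left(-27\right) - 13821}{\left(- \frac{1}{189}\right) 80 + 22499} = \frac{1971 - 13821}{- \frac{80}{189} + 22499} = - \frac{11850}{\frac{4252231}{189}} = \left(-11850\right) \frac{189}{4252231} = - \frac{2239650}{4252231}$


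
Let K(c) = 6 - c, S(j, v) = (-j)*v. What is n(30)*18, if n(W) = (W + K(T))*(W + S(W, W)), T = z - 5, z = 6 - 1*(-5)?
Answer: -469800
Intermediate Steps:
z = 11 (z = 6 + 5 = 11)
T = 6 (T = 11 - 5 = 6)
S(j, v) = -j*v
n(W) = W*(W - W**2) (n(W) = (W + (6 - 1*6))*(W - W*W) = (W + (6 - 6))*(W - W**2) = (W + 0)*(W - W**2) = W*(W - W**2))
n(30)*18 = (30**2*(1 - 1*30))*18 = (900*(1 - 30))*18 = (900*(-29))*18 = -26100*18 = -469800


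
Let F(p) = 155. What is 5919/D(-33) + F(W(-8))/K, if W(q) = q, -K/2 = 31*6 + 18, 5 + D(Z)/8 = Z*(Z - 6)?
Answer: 103159/523056 ≈ 0.19722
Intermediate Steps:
D(Z) = -40 + 8*Z*(-6 + Z) (D(Z) = -40 + 8*(Z*(Z - 6)) = -40 + 8*(Z*(-6 + Z)) = -40 + 8*Z*(-6 + Z))
K = -408 (K = -2*(31*6 + 18) = -2*(186 + 18) = -2*204 = -408)
5919/D(-33) + F(W(-8))/K = 5919/(-40 - 48*(-33) + 8*(-33)²) + 155/(-408) = 5919/(-40 + 1584 + 8*1089) + 155*(-1/408) = 5919/(-40 + 1584 + 8712) - 155/408 = 5919/10256 - 155/408 = 103159/523056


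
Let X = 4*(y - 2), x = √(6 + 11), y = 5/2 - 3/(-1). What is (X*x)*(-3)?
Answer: -42*√17 ≈ -173.17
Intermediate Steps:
y = 11/2 (y = 5*(½) - 3*(-1) = 5/2 + 3 = 11/2 ≈ 5.5000)
x = √17 ≈ 4.1231
X = 14 (X = 4*(11/2 - 2) = 4*(7/2) = 14)
(X*x)*(-3) = (14*√17)*(-3) = -42*√17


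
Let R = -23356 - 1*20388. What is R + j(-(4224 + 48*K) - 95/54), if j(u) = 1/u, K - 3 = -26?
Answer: -7374144854/168575 ≈ -43744.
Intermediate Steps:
K = -23 (K = 3 - 26 = -23)
R = -43744 (R = -23356 - 20388 = -43744)
R + j(-(4224 + 48*K) - 95/54) = -43744 + 1/(-48/(1/(88 - 23)) - 95/54) = -43744 + 1/(-48/(1/65) - 95*1/54) = -43744 + 1/(-48/1/65 - 95/54) = -43744 + 1/(-48*65 - 95/54) = -43744 + 1/(-3120 - 95/54) = -43744 + 1/(-168575/54) = -43744 - 54/168575 = -7374144854/168575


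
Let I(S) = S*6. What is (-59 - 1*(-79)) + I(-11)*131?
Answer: -8626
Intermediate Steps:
I(S) = 6*S
(-59 - 1*(-79)) + I(-11)*131 = (-59 - 1*(-79)) + (6*(-11))*131 = (-59 + 79) - 66*131 = 20 - 8646 = -8626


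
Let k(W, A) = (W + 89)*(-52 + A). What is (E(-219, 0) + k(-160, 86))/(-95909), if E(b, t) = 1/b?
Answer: 528667/21004071 ≈ 0.025170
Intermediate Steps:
k(W, A) = (-52 + A)*(89 + W) (k(W, A) = (89 + W)*(-52 + A) = (-52 + A)*(89 + W))
(E(-219, 0) + k(-160, 86))/(-95909) = (1/(-219) + (-4628 - 52*(-160) + 89*86 + 86*(-160)))/(-95909) = (-1/219 + (-4628 + 8320 + 7654 - 13760))*(-1/95909) = (-1/219 - 2414)*(-1/95909) = -528667/219*(-1/95909) = 528667/21004071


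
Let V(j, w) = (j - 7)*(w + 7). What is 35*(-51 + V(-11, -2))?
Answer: -4935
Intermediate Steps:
V(j, w) = (-7 + j)*(7 + w)
35*(-51 + V(-11, -2)) = 35*(-51 + (-49 - 7*(-2) + 7*(-11) - 11*(-2))) = 35*(-51 + (-49 + 14 - 77 + 22)) = 35*(-51 - 90) = 35*(-141) = -4935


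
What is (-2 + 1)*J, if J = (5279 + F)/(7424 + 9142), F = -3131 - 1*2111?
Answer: -37/16566 ≈ -0.0022335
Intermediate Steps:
F = -5242 (F = -3131 - 2111 = -5242)
J = 37/16566 (J = (5279 - 5242)/(7424 + 9142) = 37/16566 ≈ 0.0022335)
(-2 + 1)*J = (-2 + 1)*(37/16566) = -1*37/16566 = -37/16566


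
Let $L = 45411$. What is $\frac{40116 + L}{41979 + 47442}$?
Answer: $\frac{28509}{29807} \approx 0.95645$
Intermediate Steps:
$\frac{40116 + L}{41979 + 47442} = \frac{40116 + 45411}{41979 + 47442} = \frac{85527}{89421} = 85527 \cdot \frac{1}{89421} = \frac{28509}{29807}$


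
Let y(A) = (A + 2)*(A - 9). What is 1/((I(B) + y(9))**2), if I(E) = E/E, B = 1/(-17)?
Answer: 1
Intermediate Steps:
B = -1/17 ≈ -0.058824
I(E) = 1
y(A) = (-9 + A)*(2 + A) (y(A) = (2 + A)*(-9 + A) = (-9 + A)*(2 + A))
1/((I(B) + y(9))**2) = 1/((1 + (-18 + 9**2 - 7*9))**2) = 1/((1 + (-18 + 81 - 63))**2) = 1/((1 + 0)**2) = 1/(1**2) = 1/1 = 1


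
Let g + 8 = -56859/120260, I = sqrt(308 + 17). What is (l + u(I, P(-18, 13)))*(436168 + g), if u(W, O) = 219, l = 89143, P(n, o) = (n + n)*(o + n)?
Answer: 334804593081803/8590 ≈ 3.8976e+10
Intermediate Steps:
P(n, o) = 2*n*(n + o) (P(n, o) = (2*n)*(n + o) = 2*n*(n + o))
I = 5*sqrt(13) (I = sqrt(325) = 5*sqrt(13) ≈ 18.028)
g = -1018939/120260 (g = -8 - 56859/120260 = -1018939/120260 ≈ -8.4728)
(l + u(I, P(-18, 13)))*(436168 + g) = (89143 + 219)*(436168 - 1018939/120260) = 89362*(52452544741/120260) = 334804593081803/8590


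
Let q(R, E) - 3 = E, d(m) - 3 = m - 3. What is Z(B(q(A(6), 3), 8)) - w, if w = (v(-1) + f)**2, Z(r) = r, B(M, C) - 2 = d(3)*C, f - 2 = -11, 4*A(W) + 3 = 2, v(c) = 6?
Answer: 17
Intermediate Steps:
d(m) = m (d(m) = 3 + (m - 3) = 3 + (-3 + m) = m)
A(W) = -1/4 (A(W) = -3/4 + (1/4)*2 = -3/4 + 1/2 = -1/4)
f = -9 (f = 2 - 11 = -9)
q(R, E) = 3 + E
B(M, C) = 2 + 3*C
w = 9 (w = (6 - 9)**2 = (-3)**2 = 9)
Z(B(q(A(6), 3), 8)) - w = (2 + 3*8) - 1*9 = (2 + 24) - 9 = 26 - 9 = 17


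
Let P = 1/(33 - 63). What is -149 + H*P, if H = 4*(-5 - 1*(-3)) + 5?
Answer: -1489/10 ≈ -148.90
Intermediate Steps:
H = -3 (H = 4*(-5 + 3) + 5 = 4*(-2) + 5 = -8 + 5 = -3)
P = -1/30 (P = 1/(-30) = -1/30 ≈ -0.033333)
-149 + H*P = -149 - 3*(-1/30) = -149 + 1/10 = -1489/10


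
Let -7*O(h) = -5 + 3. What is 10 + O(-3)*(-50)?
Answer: -30/7 ≈ -4.2857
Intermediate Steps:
O(h) = 2/7 (O(h) = -(-5 + 3)/7 = -⅐*(-2) = 2/7)
10 + O(-3)*(-50) = 10 + (2/7)*(-50) = 10 - 100/7 = -30/7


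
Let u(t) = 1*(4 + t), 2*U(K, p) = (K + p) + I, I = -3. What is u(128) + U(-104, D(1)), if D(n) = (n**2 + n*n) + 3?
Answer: 81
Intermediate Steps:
D(n) = 3 + 2*n**2 (D(n) = (n**2 + n**2) + 3 = 2*n**2 + 3 = 3 + 2*n**2)
U(K, p) = -3/2 + K/2 + p/2 (U(K, p) = ((K + p) - 3)/2 = (-3 + K + p)/2 = -3/2 + K/2 + p/2)
u(t) = 4 + t
u(128) + U(-104, D(1)) = (4 + 128) + (-3/2 + (1/2)*(-104) + (3 + 2*1**2)/2) = 132 + (-3/2 - 52 + (3 + 2*1)/2) = 132 + (-3/2 - 52 + (3 + 2)/2) = 132 + (-3/2 - 52 + (1/2)*5) = 132 + (-3/2 - 52 + 5/2) = 132 - 51 = 81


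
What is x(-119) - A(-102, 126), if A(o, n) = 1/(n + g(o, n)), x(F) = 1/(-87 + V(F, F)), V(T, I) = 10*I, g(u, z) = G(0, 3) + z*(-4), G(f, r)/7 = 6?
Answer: 941/429072 ≈ 0.0021931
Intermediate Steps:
G(f, r) = 42 (G(f, r) = 7*6 = 42)
g(u, z) = 42 - 4*z (g(u, z) = 42 + z*(-4) = 42 - 4*z)
x(F) = 1/(-87 + 10*F)
A(o, n) = 1/(42 - 3*n) (A(o, n) = 1/(n + (42 - 4*n)) = 1/(42 - 3*n))
x(-119) - A(-102, 126) = 1/(-87 + 10*(-119)) - (-1)/(-42 + 3*126) = 1/(-87 - 1190) - (-1)/(-42 + 378) = 1/(-1277) - (-1)/336 = -1/1277 - (-1)/336 = -1/1277 - 1*(-1/336) = -1/1277 + 1/336 = 941/429072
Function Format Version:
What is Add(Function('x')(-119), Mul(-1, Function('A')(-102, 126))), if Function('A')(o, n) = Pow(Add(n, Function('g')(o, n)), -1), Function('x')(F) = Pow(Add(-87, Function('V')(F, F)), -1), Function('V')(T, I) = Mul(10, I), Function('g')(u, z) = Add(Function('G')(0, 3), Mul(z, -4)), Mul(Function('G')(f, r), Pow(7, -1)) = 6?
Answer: Rational(941, 429072) ≈ 0.0021931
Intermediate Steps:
Function('G')(f, r) = 42 (Function('G')(f, r) = Mul(7, 6) = 42)
Function('g')(u, z) = Add(42, Mul(-4, z)) (Function('g')(u, z) = Add(42, Mul(z, -4)) = Add(42, Mul(-4, z)))
Function('x')(F) = Pow(Add(-87, Mul(10, F)), -1)
Function('A')(o, n) = Pow(Add(42, Mul(-3, n)), -1) (Function('A')(o, n) = Pow(Add(n, Add(42, Mul(-4, n))), -1) = Pow(Add(42, Mul(-3, n)), -1))
Add(Function('x')(-119), Mul(-1, Function('A')(-102, 126))) = Add(Pow(Add(-87, Mul(10, -119)), -1), Mul(-1, Mul(-1, Pow(Add(-42, Mul(3, 126)), -1)))) = Add(Pow(Add(-87, -1190), -1), Mul(-1, Mul(-1, Pow(Add(-42, 378), -1)))) = Add(Pow(-1277, -1), Mul(-1, Mul(-1, Pow(336, -1)))) = Add(Rational(-1, 1277), Mul(-1, Mul(-1, Rational(1, 336)))) = Add(Rational(-1, 1277), Mul(-1, Rational(-1, 336))) = Add(Rational(-1, 1277), Rational(1, 336)) = Rational(941, 429072)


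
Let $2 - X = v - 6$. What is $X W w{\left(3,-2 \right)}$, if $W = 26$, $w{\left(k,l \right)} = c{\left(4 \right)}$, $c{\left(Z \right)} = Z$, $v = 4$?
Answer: $416$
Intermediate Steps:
$w{\left(k,l \right)} = 4$
$X = 4$ ($X = 2 - \left(4 - 6\right) = 2 - -2 = 2 + 2 = 4$)
$X W w{\left(3,-2 \right)} = 4 \cdot 26 \cdot 4 = 104 \cdot 4 = 416$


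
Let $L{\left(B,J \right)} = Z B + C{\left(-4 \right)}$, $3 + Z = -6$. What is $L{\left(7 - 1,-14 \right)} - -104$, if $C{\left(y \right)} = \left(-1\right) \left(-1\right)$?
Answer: $51$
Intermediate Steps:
$C{\left(y \right)} = 1$
$Z = -9$ ($Z = -3 - 6 = -9$)
$L{\left(B,J \right)} = 1 - 9 B$ ($L{\left(B,J \right)} = - 9 B + 1 = 1 - 9 B$)
$L{\left(7 - 1,-14 \right)} - -104 = \left(1 - 9 \left(7 - 1\right)\right) - -104 = \left(1 - 9 \left(7 - 1\right)\right) + 104 = \left(1 - 54\right) + 104 = -53 + 104 = 51$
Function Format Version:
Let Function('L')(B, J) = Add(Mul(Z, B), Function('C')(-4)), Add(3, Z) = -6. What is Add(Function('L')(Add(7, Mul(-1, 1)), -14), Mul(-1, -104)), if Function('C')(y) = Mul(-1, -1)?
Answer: 51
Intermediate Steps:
Function('C')(y) = 1
Z = -9 (Z = Add(-3, -6) = -9)
Function('L')(B, J) = Add(1, Mul(-9, B)) (Function('L')(B, J) = Add(Mul(-9, B), 1) = Add(1, Mul(-9, B)))
Add(Function('L')(Add(7, Mul(-1, 1)), -14), Mul(-1, -104)) = Add(Add(1, Mul(-9, Add(7, Mul(-1, 1)))), Mul(-1, -104)) = Add(Add(1, Mul(-9, Add(7, -1))), 104) = Add(Add(1, Mul(-9, 6)), 104) = Add(Add(1, -54), 104) = Add(-53, 104) = 51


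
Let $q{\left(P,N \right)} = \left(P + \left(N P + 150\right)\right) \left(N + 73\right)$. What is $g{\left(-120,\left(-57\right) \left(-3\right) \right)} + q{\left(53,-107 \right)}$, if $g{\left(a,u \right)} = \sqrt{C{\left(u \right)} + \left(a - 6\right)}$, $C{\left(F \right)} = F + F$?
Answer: $185912 + 6 \sqrt{6} \approx 1.8593 \cdot 10^{5}$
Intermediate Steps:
$C{\left(F \right)} = 2 F$
$g{\left(a,u \right)} = \sqrt{-6 + a + 2 u}$ ($g{\left(a,u \right)} = \sqrt{2 u + \left(a - 6\right)} = \sqrt{2 u + \left(-6 + a\right)} = \sqrt{-6 + a + 2 u}$)
$q{\left(P,N \right)} = \left(73 + N\right) \left(150 + P + N P\right)$ ($q{\left(P,N \right)} = \left(P + \left(150 + N P\right)\right) \left(73 + N\right) = \left(150 + P + N P\right) \left(73 + N\right) = \left(73 + N\right) \left(150 + P + N P\right)$)
$g{\left(-120,\left(-57\right) \left(-3\right) \right)} + q{\left(53,-107 \right)} = \sqrt{-6 - 120 + 2 \left(\left(-57\right) \left(-3\right)\right)} + \left(10950 + 73 \cdot 53 + 150 \left(-107\right) + 53 \left(-107\right)^{2} + 74 \left(-107\right) 53\right) = \sqrt{-6 - 120 + 2 \cdot 171} + \left(10950 + 3869 - 16050 + 53 \cdot 11449 - 419654\right) = \sqrt{-6 - 120 + 342} + \left(10950 + 3869 - 16050 + 606797 - 419654\right) = \sqrt{216} + 185912 = 6 \sqrt{6} + 185912 = 185912 + 6 \sqrt{6}$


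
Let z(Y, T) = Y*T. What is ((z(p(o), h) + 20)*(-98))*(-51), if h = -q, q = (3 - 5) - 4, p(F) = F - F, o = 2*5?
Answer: 99960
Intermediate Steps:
o = 10
p(F) = 0
q = -6 (q = -2 - 4 = -6)
h = 6 (h = -1*(-6) = 6)
z(Y, T) = T*Y
((z(p(o), h) + 20)*(-98))*(-51) = ((6*0 + 20)*(-98))*(-51) = ((0 + 20)*(-98))*(-51) = (20*(-98))*(-51) = -1960*(-51) = 99960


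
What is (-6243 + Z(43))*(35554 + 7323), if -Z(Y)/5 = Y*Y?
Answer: -664078976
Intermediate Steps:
Z(Y) = -5*Y² (Z(Y) = -5*Y*Y = -5*Y²)
(-6243 + Z(43))*(35554 + 7323) = (-6243 - 5*43²)*(35554 + 7323) = (-6243 - 5*1849)*42877 = (-6243 - 9245)*42877 = -15488*42877 = -664078976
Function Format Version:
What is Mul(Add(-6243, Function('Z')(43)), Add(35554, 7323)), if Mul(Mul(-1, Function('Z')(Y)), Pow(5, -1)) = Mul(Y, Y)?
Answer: -664078976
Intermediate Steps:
Function('Z')(Y) = Mul(-5, Pow(Y, 2)) (Function('Z')(Y) = Mul(-5, Mul(Y, Y)) = Mul(-5, Pow(Y, 2)))
Mul(Add(-6243, Function('Z')(43)), Add(35554, 7323)) = Mul(Add(-6243, Mul(-5, Pow(43, 2))), Add(35554, 7323)) = Mul(Add(-6243, Mul(-5, 1849)), 42877) = Mul(Add(-6243, -9245), 42877) = Mul(-15488, 42877) = -664078976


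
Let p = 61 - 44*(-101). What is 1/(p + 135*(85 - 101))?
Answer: 1/2345 ≈ 0.00042644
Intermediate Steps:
p = 4505 (p = 61 + 4444 = 4505)
1/(p + 135*(85 - 101)) = 1/(4505 + 135*(85 - 101)) = 1/(4505 + 135*(-16)) = 1/(4505 - 2160) = 1/2345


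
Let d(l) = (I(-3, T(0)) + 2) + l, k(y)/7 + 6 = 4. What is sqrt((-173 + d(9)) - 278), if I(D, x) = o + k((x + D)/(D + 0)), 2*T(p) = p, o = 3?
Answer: I*sqrt(451) ≈ 21.237*I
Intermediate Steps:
k(y) = -14 (k(y) = -42 + 7*4 = -42 + 28 = -14)
T(p) = p/2
I(D, x) = -11 (I(D, x) = 3 - 14 = -11)
d(l) = -9 + l (d(l) = (-11 + 2) + l = -9 + l)
sqrt((-173 + d(9)) - 278) = sqrt((-173 + (-9 + 9)) - 278) = sqrt((-173 + 0) - 278) = sqrt(-173 - 278) = sqrt(-451) = I*sqrt(451)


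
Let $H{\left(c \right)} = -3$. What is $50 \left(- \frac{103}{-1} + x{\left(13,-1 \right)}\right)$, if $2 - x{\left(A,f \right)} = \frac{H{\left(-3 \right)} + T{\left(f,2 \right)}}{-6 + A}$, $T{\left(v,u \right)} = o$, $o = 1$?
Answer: $\frac{36850}{7} \approx 5264.3$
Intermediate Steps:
$T{\left(v,u \right)} = 1$
$x{\left(A,f \right)} = 2 + \frac{2}{-6 + A}$ ($x{\left(A,f \right)} = 2 - \frac{-3 + 1}{-6 + A} = 2 - - \frac{2}{-6 + A} = 2 + \frac{2}{-6 + A}$)
$50 \left(- \frac{103}{-1} + x{\left(13,-1 \right)}\right) = 50 \left(- \frac{103}{-1} + \frac{2 \left(-5 + 13\right)}{-6 + 13}\right) = 50 \left(\left(-103\right) \left(-1\right) + 2 \cdot \frac{1}{7} \cdot 8\right) = 50 \left(103 + 2 \cdot \frac{1}{7} \cdot 8\right) = 50 \left(103 + \frac{16}{7}\right) = 50 \cdot \frac{737}{7} = \frac{36850}{7}$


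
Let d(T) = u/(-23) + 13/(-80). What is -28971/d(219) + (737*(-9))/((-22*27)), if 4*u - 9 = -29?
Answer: -319833073/606 ≈ -5.2778e+5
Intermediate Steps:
u = -5 (u = 9/4 + (1/4)*(-29) = 9/4 - 29/4 = -5)
d(T) = 101/1840 (d(T) = -5/(-23) + 13/(-80) = -5*(-1/23) + 13*(-1/80) = 5/23 - 13/80 = 101/1840)
-28971/d(219) + (737*(-9))/((-22*27)) = -28971/101/1840 + (737*(-9))/((-22*27)) = -28971*1840/101 - 6633/(-594) = -53306640/101 - 6633*(-1/594) = -53306640/101 + 67/6 = -319833073/606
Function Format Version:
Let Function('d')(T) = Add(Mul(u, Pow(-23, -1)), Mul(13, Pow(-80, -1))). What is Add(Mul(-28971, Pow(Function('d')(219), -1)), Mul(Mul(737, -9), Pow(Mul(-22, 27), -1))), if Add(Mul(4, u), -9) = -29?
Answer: Rational(-319833073, 606) ≈ -5.2778e+5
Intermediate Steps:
u = -5 (u = Add(Rational(9, 4), Mul(Rational(1, 4), -29)) = Add(Rational(9, 4), Rational(-29, 4)) = -5)
Function('d')(T) = Rational(101, 1840) (Function('d')(T) = Add(Mul(-5, Pow(-23, -1)), Mul(13, Pow(-80, -1))) = Add(Mul(-5, Rational(-1, 23)), Mul(13, Rational(-1, 80))) = Add(Rational(5, 23), Rational(-13, 80)) = Rational(101, 1840))
Add(Mul(-28971, Pow(Function('d')(219), -1)), Mul(Mul(737, -9), Pow(Mul(-22, 27), -1))) = Add(Mul(-28971, Pow(Rational(101, 1840), -1)), Mul(Mul(737, -9), Pow(Mul(-22, 27), -1))) = Add(Mul(-28971, Rational(1840, 101)), Mul(-6633, Pow(-594, -1))) = Add(Rational(-53306640, 101), Mul(-6633, Rational(-1, 594))) = Add(Rational(-53306640, 101), Rational(67, 6)) = Rational(-319833073, 606)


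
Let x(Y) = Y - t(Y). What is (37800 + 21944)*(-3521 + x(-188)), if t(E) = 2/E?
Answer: -10414723440/47 ≈ -2.2159e+8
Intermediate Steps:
x(Y) = Y - 2/Y
(37800 + 21944)*(-3521 + x(-188)) = (37800 + 21944)*(-3521 + (-188 - 2/(-188))) = 59744*(-3521 + (-188 - 2*(-1/188))) = 59744*(-3521 + (-188 + 1/94)) = 59744*(-3521 - 17671/94) = 59744*(-348645/94) = -10414723440/47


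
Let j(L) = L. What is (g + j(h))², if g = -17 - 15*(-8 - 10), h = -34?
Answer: 47961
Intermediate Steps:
g = 253 (g = -17 - 15*(-18) = -17 + 270 = 253)
(g + j(h))² = (253 - 34)² = 219² = 47961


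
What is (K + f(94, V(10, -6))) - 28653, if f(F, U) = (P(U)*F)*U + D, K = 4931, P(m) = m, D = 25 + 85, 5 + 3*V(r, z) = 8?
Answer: -23518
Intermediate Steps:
V(r, z) = 1 (V(r, z) = -5/3 + (⅓)*8 = -5/3 + 8/3 = 1)
D = 110
f(F, U) = 110 + F*U² (f(F, U) = (U*F)*U + 110 = (F*U)*U + 110 = F*U² + 110 = 110 + F*U²)
(K + f(94, V(10, -6))) - 28653 = (4931 + (110 + 94*1²)) - 28653 = (4931 + (110 + 94*1)) - 28653 = (4931 + (110 + 94)) - 28653 = (4931 + 204) - 28653 = 5135 - 28653 = -23518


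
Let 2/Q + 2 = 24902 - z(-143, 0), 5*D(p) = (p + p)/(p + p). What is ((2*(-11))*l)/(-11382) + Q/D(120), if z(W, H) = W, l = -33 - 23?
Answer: -2195654/20359959 ≈ -0.10784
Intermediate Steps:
l = -56
D(p) = ⅕ (D(p) = ((p + p)/(p + p))/5 = ((2*p)/((2*p)))/5 = ((2*p)*(1/(2*p)))/5 = (⅕)*1 = ⅕)
Q = 2/25043 (Q = 2/(-2 + (24902 - 1*(-143))) = 2/(-2 + (24902 + 143)) = 2/(-2 + 25045) = 2/25043 ≈ 7.9863e-5)
((2*(-11))*l)/(-11382) + Q/D(120) = ((2*(-11))*(-56))/(-11382) + 2/(25043*(⅕)) = -22*(-56)*(-1/11382) + (2/25043)*5 = 1232*(-1/11382) + 10/25043 = -88/813 + 10/25043 = -2195654/20359959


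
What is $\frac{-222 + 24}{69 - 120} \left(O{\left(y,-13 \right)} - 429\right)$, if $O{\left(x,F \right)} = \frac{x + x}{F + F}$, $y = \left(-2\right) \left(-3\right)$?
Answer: $- \frac{368478}{221} \approx -1667.3$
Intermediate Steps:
$y = 6$
$O{\left(x,F \right)} = \frac{x}{F}$ ($O{\left(x,F \right)} = \frac{2 x}{2 F} = 2 x \frac{1}{2 F} = \frac{x}{F}$)
$\frac{-222 + 24}{69 - 120} \left(O{\left(y,-13 \right)} - 429\right) = \frac{-222 + 24}{69 - 120} \left(\frac{6}{-13} - 429\right) = - \frac{198}{-51} \left(6 \left(- \frac{1}{13}\right) - 429\right) = \left(-198\right) \left(- \frac{1}{51}\right) \left(- \frac{6}{13} - 429\right) = \frac{66}{17} \left(- \frac{5583}{13}\right) = - \frac{368478}{221}$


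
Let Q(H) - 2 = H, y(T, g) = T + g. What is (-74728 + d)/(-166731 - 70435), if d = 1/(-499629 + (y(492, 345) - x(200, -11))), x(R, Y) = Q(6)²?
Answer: 37278511169/118311682096 ≈ 0.31509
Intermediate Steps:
Q(H) = 2 + H
x(R, Y) = 64 (x(R, Y) = (2 + 6)² = 8² = 64)
d = -1/498856 (d = 1/(-499629 + ((492 + 345) - 1*64)) = 1/(-499629 + (837 - 64)) = 1/(-499629 + 773) = 1/(-498856) = -1/498856 ≈ -2.0046e-6)
(-74728 + d)/(-166731 - 70435) = (-74728 - 1/498856)/(-166731 - 70435) = -37278511169/498856/(-237166) = -37278511169/498856*(-1/237166) = 37278511169/118311682096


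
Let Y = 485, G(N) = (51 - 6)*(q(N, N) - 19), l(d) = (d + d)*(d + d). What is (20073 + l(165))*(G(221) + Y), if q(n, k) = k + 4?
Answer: 1258131615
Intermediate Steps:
q(n, k) = 4 + k
l(d) = 4*d² (l(d) = (2*d)*(2*d) = 4*d²)
G(N) = -675 + 45*N (G(N) = (51 - 6)*((4 + N) - 19) = 45*(-15 + N) = -675 + 45*N)
(20073 + l(165))*(G(221) + Y) = (20073 + 4*165²)*((-675 + 45*221) + 485) = (20073 + 4*27225)*((-675 + 9945) + 485) = (20073 + 108900)*(9270 + 485) = 128973*9755 = 1258131615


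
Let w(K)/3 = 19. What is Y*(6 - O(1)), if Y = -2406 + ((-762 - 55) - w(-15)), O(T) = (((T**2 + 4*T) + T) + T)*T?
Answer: 3280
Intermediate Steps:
w(K) = 57 (w(K) = 3*19 = 57)
O(T) = T*(T**2 + 6*T) (O(T) = ((T**2 + 5*T) + T)*T = (T**2 + 6*T)*T = T*(T**2 + 6*T))
Y = -3280 (Y = -2406 + ((-762 - 55) - 1*57) = -2406 + (-817 - 57) = -2406 - 874 = -3280)
Y*(6 - O(1)) = -3280*(6 - 1**2*(6 + 1)) = -3280*(6 - 7) = -3280*(-1) = 3280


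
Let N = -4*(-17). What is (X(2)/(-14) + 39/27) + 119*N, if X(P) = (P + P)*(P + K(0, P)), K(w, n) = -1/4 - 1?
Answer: 1019747/126 ≈ 8093.2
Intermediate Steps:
K(w, n) = -5/4 (K(w, n) = -1*¼ - 1 = -¼ - 1 = -5/4)
N = 68
X(P) = 2*P*(-5/4 + P) (X(P) = (P + P)*(P - 5/4) = (2*P)*(-5/4 + P) = 2*P*(-5/4 + P))
(X(2)/(-14) + 39/27) + 119*N = (((½)*2*(-5 + 4*2))/(-14) + 39/27) + 119*68 = (((½)*2*(-5 + 8))*(-1/14) + 39*(1/27)) + 8092 = (((½)*2*3)*(-1/14) + 13/9) + 8092 = (3*(-1/14) + 13/9) + 8092 = (-3/14 + 13/9) + 8092 = 155/126 + 8092 = 1019747/126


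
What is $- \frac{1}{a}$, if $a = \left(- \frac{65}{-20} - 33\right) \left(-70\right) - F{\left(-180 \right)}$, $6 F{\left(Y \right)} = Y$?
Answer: $- \frac{2}{4225} \approx -0.00047337$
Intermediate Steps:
$F{\left(Y \right)} = \frac{Y}{6}$
$a = \frac{4225}{2}$ ($a = \left(- \frac{65}{-20} - 33\right) \left(-70\right) - \frac{1}{6} \left(-180\right) = \left(\left(-65\right) \left(- \frac{1}{20}\right) - 33\right) \left(-70\right) - -30 = \left(\frac{13}{4} - 33\right) \left(-70\right) + 30 = \left(- \frac{119}{4}\right) \left(-70\right) + 30 = \frac{4165}{2} + 30 = \frac{4225}{2} \approx 2112.5$)
$- \frac{1}{a} = - \frac{1}{\frac{4225}{2}} = \left(-1\right) \frac{2}{4225} = - \frac{2}{4225}$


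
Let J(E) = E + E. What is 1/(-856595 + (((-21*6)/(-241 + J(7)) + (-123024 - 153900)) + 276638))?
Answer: -227/194511861 ≈ -1.1670e-6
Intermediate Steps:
J(E) = 2*E
1/(-856595 + (((-21*6)/(-241 + J(7)) + (-123024 - 153900)) + 276638)) = 1/(-856595 + (((-21*6)/(-241 + 2*7) + (-123024 - 153900)) + 276638)) = 1/(-856595 + ((-126/(-241 + 14) - 276924) + 276638)) = 1/(-856595 + ((-126/(-227) - 276924) + 276638)) = 1/(-856595 + ((-1/227*(-126) - 276924) + 276638)) = 1/(-856595 + ((126/227 - 276924) + 276638)) = 1/(-856595 + (-62861622/227 + 276638)) = 1/(-856595 - 64796/227) = 1/(-194511861/227) = -227/194511861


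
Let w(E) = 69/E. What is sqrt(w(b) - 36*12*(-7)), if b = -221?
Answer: sqrt(147679935)/221 ≈ 54.988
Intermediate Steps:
sqrt(w(b) - 36*12*(-7)) = sqrt(69/(-221) - 36*12*(-7)) = sqrt(69*(-1/221) - 432*(-7)) = sqrt(-69/221 + 3024) = sqrt(668235/221) = sqrt(147679935)/221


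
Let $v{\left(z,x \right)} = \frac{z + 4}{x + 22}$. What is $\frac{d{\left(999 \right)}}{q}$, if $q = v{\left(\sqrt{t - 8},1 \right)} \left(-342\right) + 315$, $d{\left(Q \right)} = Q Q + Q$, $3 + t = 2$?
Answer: $\frac{333421800}{87881} + \frac{58208400 i}{87881} \approx 3794.0 + 662.35 i$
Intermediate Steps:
$t = -1$ ($t = -3 + 2 = -1$)
$v{\left(z,x \right)} = \frac{4 + z}{22 + x}$
$d{\left(Q \right)} = Q + Q^{2}$ ($d{\left(Q \right)} = Q^{2} + Q = Q + Q^{2}$)
$q = \frac{5877}{23} - \frac{1026 i}{23}$ ($q = \frac{4 + \sqrt{-1 - 8}}{22 + 1} \left(-342\right) + 315 = \frac{4 + \sqrt{-9}}{23} \left(-342\right) + 315 = \frac{4 + 3 i}{23} \left(-342\right) + 315 = \left(\frac{4}{23} + \frac{3 i}{23}\right) \left(-342\right) + 315 = \left(- \frac{1368}{23} - \frac{1026 i}{23}\right) + 315 = \frac{5877}{23} - \frac{1026 i}{23} \approx 255.52 - 44.609 i$)
$\frac{d{\left(999 \right)}}{q} = \frac{999 \left(1 + 999\right)}{\frac{5877}{23} - \frac{1026 i}{23}} = 999 \cdot 1000 \frac{529 \left(\frac{5877}{23} + \frac{1026 i}{23}\right)}{35591805} = 999000 \frac{529 \left(\frac{5877}{23} + \frac{1026 i}{23}\right)}{35591805} = \frac{3914600 \left(\frac{5877}{23} + \frac{1026 i}{23}\right)}{263643}$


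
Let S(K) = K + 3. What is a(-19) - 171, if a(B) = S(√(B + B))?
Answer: -168 + I*√38 ≈ -168.0 + 6.1644*I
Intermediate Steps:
S(K) = 3 + K
a(B) = 3 + √2*√B (a(B) = 3 + √(B + B) = 3 + √(2*B) = 3 + √2*√B)
a(-19) - 171 = (3 + √2*√(-19)) - 171 = (3 + √2*(I*√19)) - 171 = (3 + I*√38) - 171 = -168 + I*√38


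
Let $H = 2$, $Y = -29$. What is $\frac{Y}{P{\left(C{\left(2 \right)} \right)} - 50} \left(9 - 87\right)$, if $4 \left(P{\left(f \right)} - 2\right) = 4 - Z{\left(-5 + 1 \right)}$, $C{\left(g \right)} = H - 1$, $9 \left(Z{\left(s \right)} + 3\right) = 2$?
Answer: $- \frac{81432}{1667} \approx -48.849$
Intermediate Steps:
$Z{\left(s \right)} = - \frac{25}{9}$ ($Z{\left(s \right)} = -3 + \frac{1}{9} \cdot 2 = -3 + \frac{2}{9} = - \frac{25}{9}$)
$C{\left(g \right)} = 1$ ($C{\left(g \right)} = 2 - 1 = 1$)
$P{\left(f \right)} = \frac{133}{36}$ ($P{\left(f \right)} = 2 + \frac{4 - - \frac{25}{9}}{4} = 2 + \frac{4 + \frac{25}{9}}{4} = 2 + \frac{1}{4} \cdot \frac{61}{9} = 2 + \frac{61}{36} = \frac{133}{36}$)
$\frac{Y}{P{\left(C{\left(2 \right)} \right)} - 50} \left(9 - 87\right) = - \frac{29}{\frac{133}{36} - 50} \left(9 - 87\right) = - \frac{29}{- \frac{1667}{36}} \left(-78\right) = \left(-29\right) \left(- \frac{36}{1667}\right) \left(-78\right) = \frac{1044}{1667} \left(-78\right) = - \frac{81432}{1667}$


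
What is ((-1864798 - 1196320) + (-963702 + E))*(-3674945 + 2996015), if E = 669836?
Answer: 2277799287120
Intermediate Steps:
((-1864798 - 1196320) + (-963702 + E))*(-3674945 + 2996015) = ((-1864798 - 1196320) + (-963702 + 669836))*(-3674945 + 2996015) = (-3061118 - 293866)*(-678930) = -3354984*(-678930) = 2277799287120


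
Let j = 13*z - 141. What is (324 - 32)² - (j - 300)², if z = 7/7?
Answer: -97920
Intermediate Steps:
z = 1 (z = 7*(⅐) = 1)
j = -128 (j = 13*1 - 141 = 13 - 141 = -128)
(324 - 32)² - (j - 300)² = (324 - 32)² - (-128 - 300)² = 292² - 1*(-428)² = 85264 - 1*183184 = 85264 - 183184 = -97920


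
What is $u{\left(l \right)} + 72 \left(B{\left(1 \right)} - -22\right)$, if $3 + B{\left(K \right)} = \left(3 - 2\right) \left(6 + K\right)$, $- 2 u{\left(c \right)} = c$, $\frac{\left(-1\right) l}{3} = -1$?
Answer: $\frac{3741}{2} \approx 1870.5$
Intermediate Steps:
$l = 3$ ($l = \left(-3\right) \left(-1\right) = 3$)
$u{\left(c \right)} = - \frac{c}{2}$
$B{\left(K \right)} = 3 + K$ ($B{\left(K \right)} = -3 + \left(3 - 2\right) \left(6 + K\right) = -3 + 1 \left(6 + K\right) = -3 + \left(6 + K\right) = 3 + K$)
$u{\left(l \right)} + 72 \left(B{\left(1 \right)} - -22\right) = \left(- \frac{1}{2}\right) 3 + 72 \left(\left(3 + 1\right) - -22\right) = - \frac{3}{2} + 72 \left(4 + 22\right) = - \frac{3}{2} + 72 \cdot 26 = - \frac{3}{2} + 1872 = \frac{3741}{2}$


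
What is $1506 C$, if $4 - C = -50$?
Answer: $81324$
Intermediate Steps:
$C = 54$ ($C = 4 - -50 = 4 + 50 = 54$)
$1506 C = 1506 \cdot 54 = 81324$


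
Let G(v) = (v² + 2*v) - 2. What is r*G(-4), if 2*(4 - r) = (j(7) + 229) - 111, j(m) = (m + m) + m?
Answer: -393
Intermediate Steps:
j(m) = 3*m (j(m) = 2*m + m = 3*m)
G(v) = -2 + v² + 2*v
r = -131/2 (r = 4 - ((3*7 + 229) - 111)/2 = 4 - ((21 + 229) - 111)/2 = 4 - (250 - 111)/2 = 4 - ½*139 = 4 - 139/2 = -131/2 ≈ -65.500)
r*G(-4) = -131*(-2 + (-4)² + 2*(-4))/2 = -131*(-2 + 16 - 8)/2 = -131/2*6 = -393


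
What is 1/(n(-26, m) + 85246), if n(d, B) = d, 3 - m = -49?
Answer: 1/85220 ≈ 1.1734e-5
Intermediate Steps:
m = 52 (m = 3 - 1*(-49) = 3 + 49 = 52)
1/(n(-26, m) + 85246) = 1/(-26 + 85246) = 1/85220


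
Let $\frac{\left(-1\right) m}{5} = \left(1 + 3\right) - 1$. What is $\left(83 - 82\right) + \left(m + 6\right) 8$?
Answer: $-71$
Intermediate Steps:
$m = -15$ ($m = - 5 \left(\left(1 + 3\right) - 1\right) = - 5 \left(4 - 1\right) = \left(-5\right) 3 = -15$)
$\left(83 - 82\right) + \left(m + 6\right) 8 = \left(83 - 82\right) + \left(-15 + 6\right) 8 = 1 - 72 = -71$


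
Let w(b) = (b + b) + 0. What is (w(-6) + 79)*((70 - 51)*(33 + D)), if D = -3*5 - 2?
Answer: 20368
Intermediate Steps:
D = -17 (D = -15 - 2 = -17)
w(b) = 2*b (w(b) = 2*b + 0 = 2*b)
(w(-6) + 79)*((70 - 51)*(33 + D)) = (2*(-6) + 79)*((70 - 51)*(33 - 17)) = (-12 + 79)*(19*16) = 67*304 = 20368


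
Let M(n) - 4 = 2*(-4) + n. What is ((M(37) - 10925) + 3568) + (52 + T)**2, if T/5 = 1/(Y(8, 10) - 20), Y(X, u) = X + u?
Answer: -19495/4 ≈ -4873.8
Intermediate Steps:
T = -5/2 (T = 5/((8 + 10) - 20) = 5/(18 - 20) = 5/(-2) = 5*(-1/2) = -5/2 ≈ -2.5000)
M(n) = -4 + n (M(n) = 4 + (2*(-4) + n) = 4 + (-8 + n) = -4 + n)
((M(37) - 10925) + 3568) + (52 + T)**2 = (((-4 + 37) - 10925) + 3568) + (52 - 5/2)**2 = ((33 - 10925) + 3568) + (99/2)**2 = (-10892 + 3568) + 9801/4 = -7324 + 9801/4 = -19495/4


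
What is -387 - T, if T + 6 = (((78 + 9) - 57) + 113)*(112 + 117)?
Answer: -33128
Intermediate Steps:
T = 32741 (T = -6 + (((78 + 9) - 57) + 113)*(112 + 117) = -6 + ((87 - 57) + 113)*229 = -6 + (30 + 113)*229 = -6 + 143*229 = -6 + 32747 = 32741)
-387 - T = -387 - 1*32741 = -387 - 32741 = -33128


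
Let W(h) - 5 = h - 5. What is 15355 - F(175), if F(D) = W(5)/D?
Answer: 537424/35 ≈ 15355.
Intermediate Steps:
W(h) = h (W(h) = 5 + (h - 5) = 5 + (-5 + h) = h)
F(D) = 5/D
15355 - F(175) = 15355 - 5/175 = 15355 - 1*1/35 = 15355 - 1/35 = 537424/35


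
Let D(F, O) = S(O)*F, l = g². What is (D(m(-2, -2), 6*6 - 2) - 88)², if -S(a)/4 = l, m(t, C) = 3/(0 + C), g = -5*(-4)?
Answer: 5345344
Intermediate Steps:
g = 20
m(t, C) = 3/C
l = 400 (l = 20² = 400)
S(a) = -1600 (S(a) = -4*400 = -1600)
D(F, O) = -1600*F
(D(m(-2, -2), 6*6 - 2) - 88)² = (-4800/(-2) - 88)² = (-4800*(-1)/2 - 88)² = (-1600*(-3/2) - 88)² = (2400 - 88)² = 2312² = 5345344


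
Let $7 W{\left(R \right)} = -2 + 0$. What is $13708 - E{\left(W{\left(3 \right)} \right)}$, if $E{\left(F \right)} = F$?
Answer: $\frac{95958}{7} \approx 13708.0$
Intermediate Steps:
$W{\left(R \right)} = - \frac{2}{7}$ ($W{\left(R \right)} = \frac{-2 + 0}{7} = \frac{1}{7} \left(-2\right) = - \frac{2}{7}$)
$13708 - E{\left(W{\left(3 \right)} \right)} = 13708 - - \frac{2}{7} = 13708 + \frac{2}{7} = \frac{95958}{7}$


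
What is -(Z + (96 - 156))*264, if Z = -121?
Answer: 47784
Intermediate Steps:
-(Z + (96 - 156))*264 = -(-121 + (96 - 156))*264 = -(-121 - 60)*264 = -(-181)*264 = -1*(-47784) = 47784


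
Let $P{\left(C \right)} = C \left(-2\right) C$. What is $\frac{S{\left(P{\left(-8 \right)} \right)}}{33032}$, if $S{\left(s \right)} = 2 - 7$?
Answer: $- \frac{5}{33032} \approx -0.00015137$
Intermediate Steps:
$P{\left(C \right)} = - 2 C^{2}$ ($P{\left(C \right)} = - 2 C C = - 2 C^{2}$)
$S{\left(s \right)} = -5$ ($S{\left(s \right)} = 2 - 7 = -5$)
$\frac{S{\left(P{\left(-8 \right)} \right)}}{33032} = - \frac{5}{33032}$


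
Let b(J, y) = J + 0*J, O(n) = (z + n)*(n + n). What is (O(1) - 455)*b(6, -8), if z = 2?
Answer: -2694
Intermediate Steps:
O(n) = 2*n*(2 + n) (O(n) = (2 + n)*(n + n) = (2 + n)*(2*n) = 2*n*(2 + n))
b(J, y) = J (b(J, y) = J + 0 = J)
(O(1) - 455)*b(6, -8) = (2*1*(2 + 1) - 455)*6 = (2*1*3 - 455)*6 = (6 - 455)*6 = -449*6 = -2694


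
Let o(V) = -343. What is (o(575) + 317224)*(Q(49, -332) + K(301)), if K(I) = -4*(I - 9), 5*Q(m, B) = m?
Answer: -1835057871/5 ≈ -3.6701e+8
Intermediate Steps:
Q(m, B) = m/5
K(I) = 36 - 4*I (K(I) = -4*(-9 + I) = 36 - 4*I)
(o(575) + 317224)*(Q(49, -332) + K(301)) = (-343 + 317224)*((1/5)*49 + (36 - 4*301)) = 316881*(49/5 + (36 - 1204)) = 316881*(49/5 - 1168) = 316881*(-5791/5) = -1835057871/5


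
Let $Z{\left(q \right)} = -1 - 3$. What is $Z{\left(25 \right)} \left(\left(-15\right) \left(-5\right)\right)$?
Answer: $-300$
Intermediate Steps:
$Z{\left(q \right)} = -4$
$Z{\left(25 \right)} \left(\left(-15\right) \left(-5\right)\right) = - 4 \left(\left(-15\right) \left(-5\right)\right) = \left(-4\right) 75 = -300$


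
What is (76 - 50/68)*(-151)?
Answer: -386409/34 ≈ -11365.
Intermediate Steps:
(76 - 50/68)*(-151) = (76 - 50*1/68)*(-151) = (76 - 25/34)*(-151) = (2559/34)*(-151) = -386409/34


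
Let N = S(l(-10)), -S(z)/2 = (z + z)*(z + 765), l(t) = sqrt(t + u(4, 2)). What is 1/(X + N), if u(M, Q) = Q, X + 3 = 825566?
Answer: I/(5*(1224*sqrt(2) + 165119*I)) ≈ 1.2111e-6 + 1.2697e-8*I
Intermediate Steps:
X = 825563 (X = -3 + 825566 = 825563)
l(t) = sqrt(2 + t) (l(t) = sqrt(t + 2) = sqrt(2 + t))
S(z) = -4*z*(765 + z) (S(z) = -2*(z + z)*(z + 765) = -2*2*z*(765 + z) = -4*z*(765 + z))
N = -8*I*sqrt(2)*(765 + 2*I*sqrt(2)) (N = -4*sqrt(2 - 10)*(765 + sqrt(2 - 10)) = -4*sqrt(-8)*(765 + sqrt(-8)) = -4*2*I*sqrt(2)*(765 + 2*I*sqrt(2)) = -8*I*sqrt(2)*(765 + 2*I*sqrt(2)) ≈ 32.0 - 8655.0*I)
1/(X + N) = 1/(825563 + (32 - 6120*I*sqrt(2))) = 1/(825595 - 6120*I*sqrt(2))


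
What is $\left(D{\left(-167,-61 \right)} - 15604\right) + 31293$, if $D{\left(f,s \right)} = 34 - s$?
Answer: $15784$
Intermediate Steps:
$\left(D{\left(-167,-61 \right)} - 15604\right) + 31293 = \left(\left(34 - -61\right) - 15604\right) + 31293 = \left(\left(34 + 61\right) - 15604\right) + 31293 = \left(95 - 15604\right) + 31293 = -15509 + 31293 = 15784$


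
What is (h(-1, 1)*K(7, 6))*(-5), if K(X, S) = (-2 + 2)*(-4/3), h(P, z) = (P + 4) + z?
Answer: 0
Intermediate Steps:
h(P, z) = 4 + P + z (h(P, z) = (4 + P) + z = 4 + P + z)
K(X, S) = 0 (K(X, S) = 0*(-4*1/3) = 0*(-4/3) = 0)
(h(-1, 1)*K(7, 6))*(-5) = ((4 - 1 + 1)*0)*(-5) = (4*0)*(-5) = 0*(-5) = 0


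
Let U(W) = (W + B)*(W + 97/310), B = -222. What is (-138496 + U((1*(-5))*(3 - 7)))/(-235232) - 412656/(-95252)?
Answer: 4287794287441/868244840480 ≈ 4.9385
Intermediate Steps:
U(W) = (-222 + W)*(97/310 + W) (U(W) = (W - 222)*(W + 97/310) = (-222 + W)*(W + 97*(1/310)) = (-222 + W)*(W + 97/310) = (-222 + W)*(97/310 + W))
(-138496 + U((1*(-5))*(3 - 7)))/(-235232) - 412656/(-95252) = (-138496 + (-10767/155 + ((1*(-5))*(3 - 7))**2 - 68723*1*(-5)*(3 - 7)/310))/(-235232) - 412656/(-95252) = (-138496 + (-10767/155 + (-5*(-4))**2 - (-68723)*(-4)/62))*(-1/235232) - 412656*(-1/95252) = (-138496 + (-10767/155 + 20**2 - 68723/310*20))*(-1/235232) + 103164/23813 = (-138496 + (-10767/155 + 400 - 137446/31))*(-1/235232) + 103164/23813 = (-138496 - 635997/155)*(-1/235232) + 103164/23813 = -22102877/155*(-1/235232) + 103164/23813 = 22102877/36460960 + 103164/23813 = 4287794287441/868244840480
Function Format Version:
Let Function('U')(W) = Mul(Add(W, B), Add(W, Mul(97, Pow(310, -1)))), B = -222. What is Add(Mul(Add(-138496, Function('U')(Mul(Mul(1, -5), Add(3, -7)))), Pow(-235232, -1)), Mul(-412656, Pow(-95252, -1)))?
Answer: Rational(4287794287441, 868244840480) ≈ 4.9385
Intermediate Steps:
Function('U')(W) = Mul(Add(-222, W), Add(Rational(97, 310), W)) (Function('U')(W) = Mul(Add(W, -222), Add(W, Mul(97, Pow(310, -1)))) = Mul(Add(-222, W), Add(W, Mul(97, Rational(1, 310)))) = Mul(Add(-222, W), Add(W, Rational(97, 310))) = Mul(Add(-222, W), Add(Rational(97, 310), W)))
Add(Mul(Add(-138496, Function('U')(Mul(Mul(1, -5), Add(3, -7)))), Pow(-235232, -1)), Mul(-412656, Pow(-95252, -1))) = Add(Mul(Add(-138496, Add(Rational(-10767, 155), Pow(Mul(Mul(1, -5), Add(3, -7)), 2), Mul(Rational(-68723, 310), Mul(Mul(1, -5), Add(3, -7))))), Pow(-235232, -1)), Mul(-412656, Pow(-95252, -1))) = Add(Mul(Add(-138496, Add(Rational(-10767, 155), Pow(Mul(-5, -4), 2), Mul(Rational(-68723, 310), Mul(-5, -4)))), Rational(-1, 235232)), Mul(-412656, Rational(-1, 95252))) = Add(Mul(Add(-138496, Add(Rational(-10767, 155), Pow(20, 2), Mul(Rational(-68723, 310), 20))), Rational(-1, 235232)), Rational(103164, 23813)) = Add(Mul(Add(-138496, Add(Rational(-10767, 155), 400, Rational(-137446, 31))), Rational(-1, 235232)), Rational(103164, 23813)) = Add(Mul(Add(-138496, Rational(-635997, 155)), Rational(-1, 235232)), Rational(103164, 23813)) = Add(Mul(Rational(-22102877, 155), Rational(-1, 235232)), Rational(103164, 23813)) = Add(Rational(22102877, 36460960), Rational(103164, 23813)) = Rational(4287794287441, 868244840480)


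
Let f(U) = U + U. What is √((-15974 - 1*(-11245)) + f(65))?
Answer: 3*I*√511 ≈ 67.816*I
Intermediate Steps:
f(U) = 2*U
√((-15974 - 1*(-11245)) + f(65)) = √((-15974 - 1*(-11245)) + 2*65) = √((-15974 + 11245) + 130) = √(-4729 + 130) = √(-4599) = 3*I*√511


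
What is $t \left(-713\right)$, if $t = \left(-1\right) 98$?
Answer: $69874$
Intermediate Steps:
$t = -98$
$t \left(-713\right) = \left(-98\right) \left(-713\right) = 69874$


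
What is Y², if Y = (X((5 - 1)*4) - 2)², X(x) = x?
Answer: 38416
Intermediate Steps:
Y = 196 (Y = ((5 - 1)*4 - 2)² = (4*4 - 2)² = (16 - 2)² = 14² = 196)
Y² = 196² = 38416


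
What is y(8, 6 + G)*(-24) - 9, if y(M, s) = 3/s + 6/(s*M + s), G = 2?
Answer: -20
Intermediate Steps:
y(M, s) = 3/s + 6/(s + M*s) (y(M, s) = 3/s + 6/(M*s + s) = 3/s + 6/(s + M*s))
y(8, 6 + G)*(-24) - 9 = (3*(3 + 8)/((6 + 2)*(1 + 8)))*(-24) - 9 = (3*11/(8*9))*(-24) - 9 = (3*(1/8)*(1/9)*11)*(-24) - 9 = (11/24)*(-24) - 9 = -11 - 9 = -20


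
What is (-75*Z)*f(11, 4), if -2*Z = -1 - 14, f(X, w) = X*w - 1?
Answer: -48375/2 ≈ -24188.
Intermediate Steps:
f(X, w) = -1 + X*w
Z = 15/2 (Z = -(-1 - 14)/2 = -½*(-15) = 15/2 ≈ 7.5000)
(-75*Z)*f(11, 4) = (-75*15/2)*(-1 + 11*4) = -1125*(-1 + 44)/2 = -1125/2*43 = -48375/2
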